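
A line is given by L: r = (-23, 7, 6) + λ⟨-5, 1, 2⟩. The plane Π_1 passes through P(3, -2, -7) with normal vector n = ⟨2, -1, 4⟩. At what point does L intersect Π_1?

(-8, 4, 0)

Π_1: n·r = n·P gives 2x - y + 4z = -20.
Substitute r = (-23, 7, 6) + t(-5, 1, 2) into the plane: -29 + (-3)t = -20, so t = -3.
Intersection: (-23, 7, 6) + (-3)·(-5, 1, 2) = (-8, 4, 0).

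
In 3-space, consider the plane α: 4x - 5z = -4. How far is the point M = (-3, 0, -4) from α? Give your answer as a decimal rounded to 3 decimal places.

1.874

n·M − d = (4)·(-3) + (0)·(0) + (-5)·(-4) − (-4) = 12; |n| = √41.
Distance = |12| / √41 = 12/√41 ≈ 1.874.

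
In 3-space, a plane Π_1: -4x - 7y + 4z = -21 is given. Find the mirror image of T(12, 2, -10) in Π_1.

(4, -12, -2)

λ = (n·T − d)/|n|² = (-102 − (-21))/81 = -1.
Reflection = T − 2λn = (12, 2, -10) − (-2)·(-4, -7, 4) = (4, -12, -2).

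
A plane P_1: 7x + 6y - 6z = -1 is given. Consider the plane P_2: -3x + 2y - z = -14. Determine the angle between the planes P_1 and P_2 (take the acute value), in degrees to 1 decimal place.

cos θ = |n₁·n₂| / (|n₁||n₂|) = |-3| / (√121 · √14).
θ = arccos(0.07289) ≈ 85.8°.

85.8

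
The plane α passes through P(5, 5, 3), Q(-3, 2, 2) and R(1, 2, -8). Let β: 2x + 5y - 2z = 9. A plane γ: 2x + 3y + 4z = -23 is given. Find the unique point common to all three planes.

PQ = (-8, -3, -1), PR = (-4, -3, -11); a normal to α is PQ × PR = (30, -84, 12).
Using P: α has equation 30x - 84y + 12z = -234.
Solving the 3×3 linear system 30x - 84y + 12z = -234, 2x + 5y - 2z = 9, 2x + 3y + 4z = -23 (e.g. by elimination or Cramer's rule, determinant = 1740) gives (-3, 1, -5).

(-3, 1, -5)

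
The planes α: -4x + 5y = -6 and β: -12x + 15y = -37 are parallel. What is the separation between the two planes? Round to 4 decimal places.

0.9891

Rescale β by 1/3: -4x + 5y = -37/3. Then distance = |-6 − (-37/3)| / √41 ≈ 0.9891.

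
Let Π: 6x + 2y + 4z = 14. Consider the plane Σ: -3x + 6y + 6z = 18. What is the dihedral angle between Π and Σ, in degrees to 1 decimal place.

cos θ = |n₁·n₂| / (|n₁||n₂|) = |18| / (√56 · √81).
θ = arccos(0.26726) ≈ 74.5°.

74.5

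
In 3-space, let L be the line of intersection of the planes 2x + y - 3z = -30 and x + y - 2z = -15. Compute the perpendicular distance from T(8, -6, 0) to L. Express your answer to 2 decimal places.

Direction of L: (2, 1, -3) × (1, 1, -2) = (1, 1, 1).
A point on L: solving the two plane equations with x = -8 gives (-8, 7, 7).
Taking (-8, 7, 7) on L with direction v = (1, 1, 1): w = T − (-8, 7, 7) = (16, -13, -7), and w × v = (-6, -23, 29).
Distance = |w × v| / |v| = √1406 / √3 ≈ 21.65.

21.65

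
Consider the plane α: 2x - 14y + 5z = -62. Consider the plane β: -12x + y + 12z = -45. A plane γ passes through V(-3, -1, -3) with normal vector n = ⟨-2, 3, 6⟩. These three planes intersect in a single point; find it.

γ: n·r = n·V gives -2x + 3y + 6z = -15.
Solving the 3×3 linear system 2x - 14y + 5z = -62, -12x + y + 12z = -45, -2x + 3y + 6z = -15 (e.g. by elimination or Cramer's rule, determinant = -902) gives (0, 3, -4).

(0, 3, -4)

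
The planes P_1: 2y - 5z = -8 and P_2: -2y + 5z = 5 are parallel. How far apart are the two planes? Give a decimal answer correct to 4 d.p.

0.5571

Rescale P_2 by 1/(-1): 2y - 5z = -5. Then distance = |-8 − (-5)| / √29 ≈ 0.5571.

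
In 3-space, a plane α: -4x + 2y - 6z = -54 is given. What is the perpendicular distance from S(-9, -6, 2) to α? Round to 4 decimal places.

8.8196

n·S − d = (-4)·(-9) + (2)·(-6) + (-6)·(2) − (-54) = 66; |n| = √56.
Distance = |66| / √56 = 66/√56 ≈ 8.8196.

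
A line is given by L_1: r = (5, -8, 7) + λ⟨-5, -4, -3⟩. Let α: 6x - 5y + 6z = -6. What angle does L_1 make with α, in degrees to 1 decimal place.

23.7

sin θ = |n·v| / (|n||v|) = |-28| / (√97 · √50) = 0.40206.
θ ≈ 23.7°.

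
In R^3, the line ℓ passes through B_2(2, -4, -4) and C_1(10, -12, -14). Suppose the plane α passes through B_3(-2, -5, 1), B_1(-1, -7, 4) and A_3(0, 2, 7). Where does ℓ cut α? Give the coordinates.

A direction vector for ℓ is C_1 − B_2 = (8, -8, -10).
B_3B_1 = (1, -2, 3), B_3A_3 = (2, 7, 6); a normal to α is B_3B_1 × B_3A_3 = (-33, 0, 11).
Using B_3: α has equation -33x + 11z = 77.
Substitute r = (2, -4, -4) + t(8, -8, -10) into the plane: -110 + (-374)t = 77, so t = -1/2.
Intersection: (2, -4, -4) + (-1/2)·(8, -8, -10) = (-2, 0, 1).

(-2, 0, 1)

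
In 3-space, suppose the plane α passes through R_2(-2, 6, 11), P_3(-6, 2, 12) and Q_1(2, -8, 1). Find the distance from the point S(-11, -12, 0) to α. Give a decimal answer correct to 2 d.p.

6.50

R_2P_3 = (-4, -4, 1), R_2Q_1 = (4, -14, -10); a normal to α is R_2P_3 × R_2Q_1 = (54, -36, 72).
Using R_2: α has equation 54x - 36y + 72z = 468.
n·S − d = (54)·(-11) + (-36)·(-12) + (72)·(0) − 468 = -630; |n| = √9396.
Distance = |-630| / √9396 = 630/√9396 ≈ 6.50.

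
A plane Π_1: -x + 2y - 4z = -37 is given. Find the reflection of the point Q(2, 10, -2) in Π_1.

λ = (n·Q − d)/|n|² = (26 − (-37))/21 = 3.
Reflection = Q − 2λn = (2, 10, -2) − 6·(-1, 2, -4) = (8, -2, 22).

(8, -2, 22)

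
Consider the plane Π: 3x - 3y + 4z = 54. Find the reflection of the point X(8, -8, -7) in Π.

λ = (n·X − d)/|n|² = (20 − 54)/34 = -1.
Reflection = X − 2λn = (8, -8, -7) − (-2)·(3, -3, 4) = (14, -14, 1).

(14, -14, 1)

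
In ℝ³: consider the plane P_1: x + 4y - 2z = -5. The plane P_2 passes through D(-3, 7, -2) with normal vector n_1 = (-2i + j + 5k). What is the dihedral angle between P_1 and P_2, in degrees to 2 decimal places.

71.41

P_2: n_1·r = n_1·D gives -2x + y + 5z = 3.
cos θ = |n₁·n₂| / (|n₁||n₂|) = |-8| / (√21 · √30).
θ = arccos(0.31873) ≈ 71.41°.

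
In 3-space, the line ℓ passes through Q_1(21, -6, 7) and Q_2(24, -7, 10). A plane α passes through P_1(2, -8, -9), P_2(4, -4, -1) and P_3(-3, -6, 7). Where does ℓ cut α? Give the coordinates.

(9, -2, -5)

A direction vector for ℓ is Q_2 − Q_1 = (3, -1, 3).
P_1P_2 = (2, 4, 8), P_1P_3 = (-5, 2, 16); a normal to α is P_1P_2 × P_1P_3 = (48, -72, 24).
Using P_1: α has equation 48x - 72y + 24z = 456.
Substitute r = (21, -6, 7) + t(3, -1, 3) into the plane: 1608 + 288t = 456, so t = -4.
Intersection: (21, -6, 7) + (-4)·(3, -1, 3) = (9, -2, -5).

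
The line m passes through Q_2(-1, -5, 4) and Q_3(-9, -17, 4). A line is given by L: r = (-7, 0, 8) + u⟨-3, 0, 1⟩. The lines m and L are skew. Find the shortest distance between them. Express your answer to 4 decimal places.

A direction vector for m is Q_3 − Q_2 = (-8, -12, 0).
Common perpendicular direction n = (-8, -12, 0) × (-3, 0, 1) = (-12, 8, -36).
With w = (-7, 0, 8) − (-1, -5, 4) = (-6, 5, 4), w · n = -32.
Distance = |w · n| / |n| = |-32| / √1504 ≈ 0.8251.

0.8251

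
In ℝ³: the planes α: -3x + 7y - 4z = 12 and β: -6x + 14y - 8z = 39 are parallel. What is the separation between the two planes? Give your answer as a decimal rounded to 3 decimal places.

0.872

Rescale β by 1/2: -3x + 7y - 4z = 39/2. Then distance = |12 − (39/2)| / √74 ≈ 0.872.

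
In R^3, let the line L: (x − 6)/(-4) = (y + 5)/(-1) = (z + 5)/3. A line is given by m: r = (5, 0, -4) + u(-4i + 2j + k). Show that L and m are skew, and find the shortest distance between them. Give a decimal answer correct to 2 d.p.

2.81

L has direction (-4, -1, 3) through (6, -5, -5).
Common perpendicular direction n = (-4, -1, 3) × (-4, 2, 1) = (-7, -8, -12).
With w = (5, 0, -4) − (6, -5, -5) = (-1, 5, 1), w · n = -45.
Since n ≠ 0 the lines are not parallel, and w · n = -45 ≠ 0 so they do not intersect; hence they are skew.
Distance = |w · n| / |n| = |-45| / √257 ≈ 2.81.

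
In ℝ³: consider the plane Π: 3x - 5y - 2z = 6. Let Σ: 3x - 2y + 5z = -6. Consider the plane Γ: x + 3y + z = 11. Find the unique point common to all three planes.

Solving the 3×3 linear system 3x - 5y - 2z = 6, 3x - 2y + 5z = -6, x + 3y + z = 11 (e.g. by elimination or Cramer's rule, determinant = -83) gives (5, 3, -3).

(5, 3, -3)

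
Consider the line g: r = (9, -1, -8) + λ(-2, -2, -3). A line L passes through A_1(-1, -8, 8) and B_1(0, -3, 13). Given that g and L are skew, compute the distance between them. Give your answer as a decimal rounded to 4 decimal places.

19.3235

A direction vector for L is B_1 − A_1 = (1, 5, 5).
Common perpendicular direction n = (-2, -2, -3) × (1, 5, 5) = (5, 7, -8).
With w = (-1, -8, 8) − (9, -1, -8) = (-10, -7, 16), w · n = -227.
Distance = |w · n| / |n| = |-227| / √138 ≈ 19.3235.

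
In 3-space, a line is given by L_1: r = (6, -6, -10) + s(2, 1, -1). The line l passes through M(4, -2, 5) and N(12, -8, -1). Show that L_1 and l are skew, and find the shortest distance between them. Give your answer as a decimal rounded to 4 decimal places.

10.9870

A direction vector for l is N − M = (8, -6, -6).
Common perpendicular direction n = (2, 1, -1) × (8, -6, -6) = (-12, 4, -20).
With w = (4, -2, 5) − (6, -6, -10) = (-2, 4, 15), w · n = -260.
Since n ≠ 0 the lines are not parallel, and w · n = -260 ≠ 0 so they do not intersect; hence they are skew.
Distance = |w · n| / |n| = |-260| / √560 ≈ 10.9870.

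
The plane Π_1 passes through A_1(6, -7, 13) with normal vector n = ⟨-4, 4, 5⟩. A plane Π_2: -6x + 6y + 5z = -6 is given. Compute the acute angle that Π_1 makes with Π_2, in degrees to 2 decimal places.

Π_1: n·r = n·A_1 gives -4x + 4y + 5z = 13.
cos θ = |n₁·n₂| / (|n₁||n₂|) = |73| / (√57 · √97).
θ = arccos(0.98175) ≈ 10.96°.

10.96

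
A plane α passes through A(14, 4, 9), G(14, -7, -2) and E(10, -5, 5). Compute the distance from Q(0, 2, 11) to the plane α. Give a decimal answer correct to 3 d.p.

7.152

AG = (0, -11, -11), AE = (-4, -9, -4); a normal to α is AG × AE = (-55, 44, -44).
Using A: α has equation -55x + 44y - 44z = -990.
n·Q − d = (-55)·(0) + (44)·(2) + (-44)·(11) − (-990) = 594; |n| = √6897.
Distance = |594| / √6897 = 594/√6897 ≈ 7.152.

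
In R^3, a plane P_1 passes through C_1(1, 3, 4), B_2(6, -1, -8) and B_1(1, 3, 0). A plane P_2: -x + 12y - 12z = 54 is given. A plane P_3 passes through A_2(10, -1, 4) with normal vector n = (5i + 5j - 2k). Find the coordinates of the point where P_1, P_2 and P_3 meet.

C_1B_2 = (5, -4, -12), C_1B_1 = (0, 0, -4); a normal to P_1 is C_1B_2 × C_1B_1 = (16, 20, 0).
Using C_1: P_1 has equation 16x + 20y = 76.
P_3: n·r = n·A_2 gives 5x + 5y - 2z = 37.
Solving the 3×3 linear system 16x + 20y = 76, -x + 12y - 12z = 54, 5x + 5y - 2z = 37 (e.g. by elimination or Cramer's rule, determinant = -664) gives (6, -1, -6).

(6, -1, -6)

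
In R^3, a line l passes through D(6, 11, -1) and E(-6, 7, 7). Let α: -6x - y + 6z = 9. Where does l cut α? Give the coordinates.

(0, 9, 3)

A direction vector for l is E − D = (-12, -4, 8).
Substitute r = (6, 11, -1) + t(-12, -4, 8) into the plane: -53 + 124t = 9, so t = 1/2.
Intersection: (6, 11, -1) + (1/2)·(-12, -4, 8) = (0, 9, 3).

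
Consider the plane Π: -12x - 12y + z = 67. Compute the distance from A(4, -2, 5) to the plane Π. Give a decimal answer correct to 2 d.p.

n·A − d = (-12)·(4) + (-12)·(-2) + (1)·(5) − 67 = -86; |n| = √289.
Distance = |-86| / √289 = 86/√289 ≈ 5.06.

5.06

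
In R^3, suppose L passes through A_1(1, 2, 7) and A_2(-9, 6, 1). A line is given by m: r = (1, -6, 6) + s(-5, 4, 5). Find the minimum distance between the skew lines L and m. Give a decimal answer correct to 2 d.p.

A direction vector for L is A_2 − A_1 = (-10, 4, -6).
Common perpendicular direction n = (-10, 4, -6) × (-5, 4, 5) = (44, 80, -20).
With w = (1, -6, 6) − (1, 2, 7) = (0, -8, -1), w · n = -620.
Distance = |w · n| / |n| = |-620| / √8736 ≈ 6.63.

6.63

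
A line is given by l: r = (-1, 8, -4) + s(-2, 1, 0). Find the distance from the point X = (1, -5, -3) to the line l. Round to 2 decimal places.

Taking (-1, 8, -4) on l with direction v = (-2, 1, 0): w = X − (-1, 8, -4) = (2, -13, 1), and w × v = (-1, -2, -24).
Distance = |w × v| / |v| = √581 / √5 ≈ 10.78.

10.78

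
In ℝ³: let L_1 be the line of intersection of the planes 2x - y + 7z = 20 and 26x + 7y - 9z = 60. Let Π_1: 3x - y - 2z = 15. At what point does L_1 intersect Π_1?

(4, -5, 1)

Direction of L_1: (2, -1, 7) × (26, 7, -9) = (-40, 200, 40).
A point on L_1: solving the two plane equations with x = 0 gives (0, 15, 5).
Substitute r = (0, 15, 5) + t(-40, 200, 40) into the plane: -25 + (-400)t = 15, so t = -1/10.
Intersection: (0, 15, 5) + (-1/10)·(-40, 200, 40) = (4, -5, 1).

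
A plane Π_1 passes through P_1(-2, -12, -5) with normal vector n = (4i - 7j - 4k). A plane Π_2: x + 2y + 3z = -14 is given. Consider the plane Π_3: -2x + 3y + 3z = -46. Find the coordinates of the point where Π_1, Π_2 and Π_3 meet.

(8, -8, -2)

Π_1: n·r = n·P_1 gives 4x - 7y - 4z = 96.
Solving the 3×3 linear system 4x - 7y - 4z = 96, x + 2y + 3z = -14, -2x + 3y + 3z = -46 (e.g. by elimination or Cramer's rule, determinant = 23) gives (8, -8, -2).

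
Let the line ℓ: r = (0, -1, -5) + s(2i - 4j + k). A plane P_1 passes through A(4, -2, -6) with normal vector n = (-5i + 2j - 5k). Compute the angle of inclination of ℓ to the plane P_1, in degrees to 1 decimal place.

P_1: n·r = n·A gives -5x + 2y - 5z = 6.
sin θ = |n·v| / (|n||v|) = |-23| / (√54 · √21) = 0.68300.
θ ≈ 43.1°.

43.1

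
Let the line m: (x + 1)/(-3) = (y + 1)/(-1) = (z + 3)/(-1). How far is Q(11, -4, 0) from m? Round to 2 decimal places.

m has direction (-3, -1, -1) through (-1, -1, -3).
Taking (-1, -1, -3) on m with direction v = (-3, -1, -1): w = Q − (-1, -1, -3) = (12, -3, 3), and w × v = (6, 3, -21).
Distance = |w × v| / |v| = √486 / √11 ≈ 6.65.

6.65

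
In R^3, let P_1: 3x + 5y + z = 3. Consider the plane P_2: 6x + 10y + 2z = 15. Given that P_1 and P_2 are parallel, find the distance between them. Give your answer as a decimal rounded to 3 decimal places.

0.761

Rescale P_2 by 1/2: 3x + 5y + z = 15/2. Then distance = |3 − (15/2)| / √35 ≈ 0.761.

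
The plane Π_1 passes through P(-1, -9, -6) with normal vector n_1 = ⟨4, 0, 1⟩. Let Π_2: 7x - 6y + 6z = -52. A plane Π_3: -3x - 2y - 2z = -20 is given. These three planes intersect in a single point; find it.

Π_1: n_1·r = n_1·P gives 4x + z = -10.
Solving the 3×3 linear system 4x + z = -10, 7x - 6y + 6z = -52, -3x - 2y - 2z = -20 (e.g. by elimination or Cramer's rule, determinant = 64) gives (-4, 10, 6).

(-4, 10, 6)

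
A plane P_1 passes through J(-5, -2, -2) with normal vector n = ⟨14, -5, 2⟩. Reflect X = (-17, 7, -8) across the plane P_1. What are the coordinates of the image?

P_1: n·r = n·J gives 14x - 5y + 2z = -64.
λ = (n·X − d)/|n|² = (-289 − (-64))/225 = -1.
Reflection = X − 2λn = (-17, 7, -8) − (-2)·(14, -5, 2) = (11, -3, -4).

(11, -3, -4)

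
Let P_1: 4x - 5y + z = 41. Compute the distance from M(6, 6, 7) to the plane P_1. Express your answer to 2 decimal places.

6.17

n·M − d = (4)·(6) + (-5)·(6) + (1)·(7) − 41 = -40; |n| = √42.
Distance = |-40| / √42 = 40/√42 ≈ 6.17.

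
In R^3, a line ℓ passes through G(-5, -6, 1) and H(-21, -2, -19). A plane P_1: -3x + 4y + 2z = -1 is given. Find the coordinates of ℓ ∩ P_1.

A direction vector for ℓ is H − G = (-16, 4, -20).
Substitute r = (-5, -6, 1) + t(-16, 4, -20) into the plane: -7 + 24t = -1, so t = 1/4.
Intersection: (-5, -6, 1) + (1/4)·(-16, 4, -20) = (-9, -5, -4).

(-9, -5, -4)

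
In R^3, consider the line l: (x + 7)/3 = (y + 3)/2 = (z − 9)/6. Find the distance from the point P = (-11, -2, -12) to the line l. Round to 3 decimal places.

l has direction (3, 2, 6) through (-7, -3, 9).
Taking (-7, -3, 9) on l with direction v = (3, 2, 6): w = P − (-7, -3, 9) = (-4, 1, -21), and w × v = (48, -39, -11).
Distance = |w × v| / |v| = √3946 / √49 ≈ 8.974.

8.974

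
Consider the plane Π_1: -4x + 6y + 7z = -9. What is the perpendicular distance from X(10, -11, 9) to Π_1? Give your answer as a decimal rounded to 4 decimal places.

3.3831

n·X − d = (-4)·(10) + (6)·(-11) + (7)·(9) − (-9) = -34; |n| = √101.
Distance = |-34| / √101 = 34/√101 ≈ 3.3831.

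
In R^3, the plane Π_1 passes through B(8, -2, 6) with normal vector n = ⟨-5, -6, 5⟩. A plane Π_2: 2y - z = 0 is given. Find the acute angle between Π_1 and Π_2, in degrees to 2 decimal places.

Π_1: n·r = n·B gives -5x - 6y + 5z = 2.
cos θ = |n₁·n₂| / (|n₁||n₂|) = |-17| / (√86 · √5).
θ = arccos(0.81981) ≈ 34.93°.

34.93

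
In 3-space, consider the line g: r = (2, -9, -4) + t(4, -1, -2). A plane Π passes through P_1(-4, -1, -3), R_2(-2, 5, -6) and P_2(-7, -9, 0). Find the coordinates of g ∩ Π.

(-6, -7, 0)

P_1R_2 = (2, 6, -3), P_1P_2 = (-3, -8, 3); a normal to Π is P_1R_2 × P_1P_2 = (-6, 3, 2).
Using P_1: Π has equation -6x + 3y + 2z = 15.
Substitute r = (2, -9, -4) + t(4, -1, -2) into the plane: -47 + (-31)t = 15, so t = -2.
Intersection: (2, -9, -4) + (-2)·(4, -1, -2) = (-6, -7, 0).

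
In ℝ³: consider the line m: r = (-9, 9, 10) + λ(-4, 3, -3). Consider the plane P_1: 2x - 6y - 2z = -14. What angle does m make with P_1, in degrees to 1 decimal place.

31.1

sin θ = |n·v| / (|n||v|) = |-20| / (√44 · √34) = 0.51709.
θ ≈ 31.1°.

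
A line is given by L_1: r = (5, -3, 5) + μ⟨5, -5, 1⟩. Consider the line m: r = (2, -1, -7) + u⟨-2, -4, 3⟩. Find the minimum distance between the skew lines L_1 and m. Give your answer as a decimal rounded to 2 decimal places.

9.92

Common perpendicular direction n = (5, -5, 1) × (-2, -4, 3) = (-11, -17, -30).
With w = (2, -1, -7) − (5, -3, 5) = (-3, 2, -12), w · n = 359.
Distance = |w · n| / |n| = |359| / √1310 ≈ 9.92.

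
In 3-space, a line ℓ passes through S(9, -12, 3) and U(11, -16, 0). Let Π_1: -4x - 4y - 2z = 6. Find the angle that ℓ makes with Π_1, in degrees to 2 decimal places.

A direction vector for ℓ is U − S = (2, -4, -3).
sin θ = |n·v| / (|n||v|) = |14| / (√36 · √29) = 0.43329.
θ ≈ 25.68°.

25.68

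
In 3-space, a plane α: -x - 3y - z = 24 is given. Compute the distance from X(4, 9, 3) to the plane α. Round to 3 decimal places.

n·X − d = (-1)·(4) + (-3)·(9) + (-1)·(3) − 24 = -58; |n| = √11.
Distance = |-58| / √11 = 58/√11 ≈ 17.488.

17.488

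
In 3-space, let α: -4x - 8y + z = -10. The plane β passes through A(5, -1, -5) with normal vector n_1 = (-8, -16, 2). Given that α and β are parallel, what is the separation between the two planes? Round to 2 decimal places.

β: n_1·r = n_1·A gives -8x - 16y + 2z = -34.
Rescale β by 1/2: -4x - 8y + z = -17. Then distance = |-10 − (-17)| / √81 ≈ 0.78.

0.78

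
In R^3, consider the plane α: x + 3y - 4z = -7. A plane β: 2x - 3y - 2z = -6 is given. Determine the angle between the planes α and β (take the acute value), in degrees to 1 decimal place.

cos θ = |n₁·n₂| / (|n₁||n₂|) = |1| / (√26 · √17).
θ = arccos(0.04757) ≈ 87.3°.

87.3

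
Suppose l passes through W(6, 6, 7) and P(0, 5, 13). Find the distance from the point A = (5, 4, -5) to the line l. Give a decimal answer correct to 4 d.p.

9.6380

A direction vector for l is P − W = (-6, -1, 6).
Taking (6, 6, 7) on l with direction v = (-6, -1, 6): w = A − (6, 6, 7) = (-1, -2, -12), and w × v = (-24, 78, -11).
Distance = |w × v| / |v| = √6781 / √73 ≈ 9.6380.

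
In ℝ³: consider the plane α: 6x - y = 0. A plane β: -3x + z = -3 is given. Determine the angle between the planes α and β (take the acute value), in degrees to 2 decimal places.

20.65

cos θ = |n₁·n₂| / (|n₁||n₂|) = |-18| / (√37 · √10).
θ = arccos(0.93578) ≈ 20.65°.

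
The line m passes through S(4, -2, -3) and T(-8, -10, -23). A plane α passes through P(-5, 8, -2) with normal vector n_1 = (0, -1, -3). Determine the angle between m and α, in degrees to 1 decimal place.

60.7

A direction vector for m is T − S = (-12, -8, -20).
α: n_1·r = n_1·P gives -y - 3z = -2.
sin θ = |n·v| / (|n||v|) = |68| / (√10 · √608) = 0.87208.
θ ≈ 60.7°.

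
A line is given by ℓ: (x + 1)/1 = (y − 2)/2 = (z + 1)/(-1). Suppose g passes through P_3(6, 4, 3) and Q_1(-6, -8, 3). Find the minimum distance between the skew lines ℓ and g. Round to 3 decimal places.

0.577

ℓ has direction (1, 2, -1) through (-1, 2, -1).
A direction vector for g is Q_1 − P_3 = (-12, -12, 0).
Common perpendicular direction n = (1, 2, -1) × (-12, -12, 0) = (-12, 12, 12).
With w = (6, 4, 3) − (-1, 2, -1) = (7, 2, 4), w · n = -12.
Distance = |w · n| / |n| = |-12| / √432 ≈ 0.577.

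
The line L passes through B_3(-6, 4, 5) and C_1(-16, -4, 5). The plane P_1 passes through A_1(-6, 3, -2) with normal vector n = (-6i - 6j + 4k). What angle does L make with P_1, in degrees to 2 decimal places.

A direction vector for L is C_1 − B_3 = (-10, -8, 0).
P_1: n·r = n·A_1 gives -6x - 6y + 4z = 10.
sin θ = |n·v| / (|n||v|) = |108| / (√88 · √164) = 0.89900.
θ ≈ 64.03°.

64.03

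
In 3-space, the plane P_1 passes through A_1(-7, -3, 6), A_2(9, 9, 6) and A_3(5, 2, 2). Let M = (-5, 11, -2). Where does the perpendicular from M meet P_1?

A_1A_2 = (16, 12, 0), A_1A_3 = (12, 5, -4); a normal to P_1 is A_1A_2 × A_1A_3 = (-48, 64, -64).
Using A_1: P_1 has equation -48x + 64y - 64z = -240.
Foot = M − λn with λ = (n·M − d)/|n|² = (1072 − (-240))/10496 = 1/8.
Foot = (-5, 11, -2) − (1/8)·(-48, 64, -64) = (1, 3, 6).

(1, 3, 6)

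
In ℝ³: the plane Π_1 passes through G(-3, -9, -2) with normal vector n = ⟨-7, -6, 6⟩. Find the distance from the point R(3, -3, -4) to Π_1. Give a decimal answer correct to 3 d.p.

8.182

Π_1: n·r = n·G gives -7x - 6y + 6z = 63.
n·R − d = (-7)·(3) + (-6)·(-3) + (6)·(-4) − 63 = -90; |n| = √121.
Distance = |-90| / √121 = 90/√121 ≈ 8.182.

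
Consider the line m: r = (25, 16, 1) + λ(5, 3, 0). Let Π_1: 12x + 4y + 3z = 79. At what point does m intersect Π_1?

Substitute r = (25, 16, 1) + t(5, 3, 0) into the plane: 367 + 72t = 79, so t = -4.
Intersection: (25, 16, 1) + (-4)·(5, 3, 0) = (5, 4, 1).

(5, 4, 1)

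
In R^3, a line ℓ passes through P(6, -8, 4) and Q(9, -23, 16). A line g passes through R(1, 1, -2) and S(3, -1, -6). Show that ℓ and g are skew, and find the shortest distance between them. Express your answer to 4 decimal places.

2.5400

A direction vector for ℓ is Q − P = (3, -15, 12).
A direction vector for g is S − R = (2, -2, -4).
Common perpendicular direction n = (3, -15, 12) × (2, -2, -4) = (84, 36, 24).
With w = (1, 1, -2) − (6, -8, 4) = (-5, 9, -6), w · n = -240.
Since n ≠ 0 the lines are not parallel, and w · n = -240 ≠ 0 so they do not intersect; hence they are skew.
Distance = |w · n| / |n| = |-240| / √8928 ≈ 2.5400.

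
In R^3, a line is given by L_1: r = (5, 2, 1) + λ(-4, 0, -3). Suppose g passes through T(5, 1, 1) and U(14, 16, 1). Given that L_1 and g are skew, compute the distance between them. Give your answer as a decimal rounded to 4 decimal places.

A direction vector for g is U − T = (9, 15, 0).
Common perpendicular direction n = (-4, 0, -3) × (9, 15, 0) = (45, -27, -60).
With w = (5, 1, 1) − (5, 2, 1) = (0, -1, 0), w · n = 27.
Distance = |w · n| / |n| = |27| / √6354 ≈ 0.3387.

0.3387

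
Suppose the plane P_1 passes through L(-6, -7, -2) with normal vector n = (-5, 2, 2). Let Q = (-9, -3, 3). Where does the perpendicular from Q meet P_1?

P_1: n·r = n·L gives -5x + 2y + 2z = 12.
Foot = Q − λn with λ = (n·Q − d)/|n|² = (45 − 12)/33 = 1.
Foot = (-9, -3, 3) − 1·(-5, 2, 2) = (-4, -5, 1).

(-4, -5, 1)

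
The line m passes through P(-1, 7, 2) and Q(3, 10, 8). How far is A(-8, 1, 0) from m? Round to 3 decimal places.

5.818

A direction vector for m is Q − P = (4, 3, 6).
Taking (-1, 7, 2) on m with direction v = (4, 3, 6): w = A − (-1, 7, 2) = (-7, -6, -2), and w × v = (-30, 34, 3).
Distance = |w × v| / |v| = √2065 / √61 ≈ 5.818.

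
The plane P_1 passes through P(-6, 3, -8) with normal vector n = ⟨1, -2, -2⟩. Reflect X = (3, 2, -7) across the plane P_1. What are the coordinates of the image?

P_1: n·r = n·P gives x - 2y - 2z = 4.
λ = (n·X − d)/|n|² = (13 − 4)/9 = 1.
Reflection = X − 2λn = (3, 2, -7) − 2·(1, -2, -2) = (1, 6, -3).

(1, 6, -3)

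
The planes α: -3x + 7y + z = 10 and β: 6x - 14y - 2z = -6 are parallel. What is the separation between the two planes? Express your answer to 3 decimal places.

0.911

Rescale β by 1/(-2): -3x + 7y + z = 3. Then distance = |10 − 3| / √59 ≈ 0.911.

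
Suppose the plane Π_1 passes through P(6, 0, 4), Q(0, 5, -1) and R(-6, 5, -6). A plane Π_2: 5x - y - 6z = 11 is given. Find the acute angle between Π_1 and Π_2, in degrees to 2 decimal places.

PQ = (-6, 5, -5), PR = (-12, 5, -10); a normal to Π_1 is PQ × PR = (-25, 0, 30).
Using P: Π_1 has equation -25x + 30z = -30.
cos θ = |n₁·n₂| / (|n₁||n₂|) = |-305| / (√1525 · √62).
θ = arccos(0.99190) ≈ 7.30°.

7.30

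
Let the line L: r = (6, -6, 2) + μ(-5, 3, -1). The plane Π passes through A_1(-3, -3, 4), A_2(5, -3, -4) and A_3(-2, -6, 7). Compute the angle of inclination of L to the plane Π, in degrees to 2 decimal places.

10.02

A_1A_2 = (8, 0, -8), A_1A_3 = (1, -3, 3); a normal to Π is A_1A_2 × A_1A_3 = (-24, -32, -24).
Using A_1: Π has equation -24x - 32y - 24z = 72.
sin θ = |n·v| / (|n||v|) = |48| / (√2176 · √35) = 0.17393.
θ ≈ 10.02°.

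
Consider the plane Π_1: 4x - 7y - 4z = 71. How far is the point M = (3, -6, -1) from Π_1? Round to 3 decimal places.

1.444

n·M − d = (4)·(3) + (-7)·(-6) + (-4)·(-1) − 71 = -13; |n| = √81.
Distance = |-13| / √81 = 13/√81 ≈ 1.444.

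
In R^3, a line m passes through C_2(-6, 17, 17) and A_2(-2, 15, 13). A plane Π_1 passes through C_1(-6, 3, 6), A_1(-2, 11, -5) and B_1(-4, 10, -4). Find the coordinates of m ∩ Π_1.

A direction vector for m is A_2 − C_2 = (4, -2, -4).
C_1A_1 = (4, 8, -11), C_1B_1 = (2, 7, -10); a normal to Π_1 is C_1A_1 × C_1B_1 = (-3, 18, 12).
Using C_1: Π_1 has equation -3x + 18y + 12z = 144.
Substitute r = (-6, 17, 17) + t(4, -2, -4) into the plane: 528 + (-96)t = 144, so t = 4.
Intersection: (-6, 17, 17) + 4·(4, -2, -4) = (10, 9, 1).

(10, 9, 1)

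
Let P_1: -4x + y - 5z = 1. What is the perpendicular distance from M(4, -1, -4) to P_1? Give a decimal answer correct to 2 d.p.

0.31

n·M − d = (-4)·(4) + (1)·(-1) + (-5)·(-4) − 1 = 2; |n| = √42.
Distance = |2| / √42 = 2/√42 ≈ 0.31.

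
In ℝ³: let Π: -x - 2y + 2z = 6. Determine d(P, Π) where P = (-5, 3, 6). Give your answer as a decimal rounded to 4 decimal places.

n·P − d = (-1)·(-5) + (-2)·(3) + (2)·(6) − 6 = 5; |n| = √9.
Distance = |5| / √9 = 5/√9 ≈ 1.6667.

1.6667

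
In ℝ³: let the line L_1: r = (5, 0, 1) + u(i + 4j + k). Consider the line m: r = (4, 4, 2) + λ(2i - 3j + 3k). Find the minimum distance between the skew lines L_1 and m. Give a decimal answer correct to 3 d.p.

1.610

Common perpendicular direction n = (1, 4, 1) × (2, -3, 3) = (15, -1, -11).
With w = (4, 4, 2) − (5, 0, 1) = (-1, 4, 1), w · n = -30.
Distance = |w · n| / |n| = |-30| / √347 ≈ 1.610.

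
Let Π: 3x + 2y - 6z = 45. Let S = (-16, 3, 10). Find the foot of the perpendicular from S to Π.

Foot = S − λn with λ = (n·S − d)/|n|² = (-102 − 45)/49 = -3.
Foot = (-16, 3, 10) − (-3)·(3, 2, -6) = (-7, 9, -8).

(-7, 9, -8)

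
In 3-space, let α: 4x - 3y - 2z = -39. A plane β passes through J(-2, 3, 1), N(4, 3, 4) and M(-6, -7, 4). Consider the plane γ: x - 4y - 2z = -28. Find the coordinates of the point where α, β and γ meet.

(-6, 7, -3)

JN = (6, 0, 3), JM = (-4, -10, 3); a normal to β is JN × JM = (30, -30, -60).
Using J: β has equation 30x - 30y - 60z = -210.
Solving the 3×3 linear system 4x - 3y - 2z = -39, 30x - 30y - 60z = -210, x - 4y - 2z = -28 (e.g. by elimination or Cramer's rule, determinant = -540) gives (-6, 7, -3).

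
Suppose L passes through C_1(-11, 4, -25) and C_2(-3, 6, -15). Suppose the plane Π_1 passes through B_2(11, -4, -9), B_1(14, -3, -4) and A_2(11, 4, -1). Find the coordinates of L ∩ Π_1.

A direction vector for L is C_2 − C_1 = (8, 2, 10).
B_2B_1 = (3, 1, 5), B_2A_2 = (0, 8, 8); a normal to Π_1 is B_2B_1 × B_2A_2 = (-32, -24, 24).
Using B_2: Π_1 has equation -32x - 24y + 24z = -472.
Substitute r = (-11, 4, -25) + t(8, 2, 10) into the plane: -344 + (-64)t = -472, so t = 2.
Intersection: (-11, 4, -25) + 2·(8, 2, 10) = (5, 8, -5).

(5, 8, -5)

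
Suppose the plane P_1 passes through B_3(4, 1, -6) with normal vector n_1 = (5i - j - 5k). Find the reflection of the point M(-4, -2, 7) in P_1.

(16, -6, -13)

P_1: n_1·r = n_1·B_3 gives 5x - y - 5z = 49.
λ = (n·M − d)/|n|² = (-53 − 49)/51 = -2.
Reflection = M − 2λn = (-4, -2, 7) − (-4)·(5, -1, -5) = (16, -6, -13).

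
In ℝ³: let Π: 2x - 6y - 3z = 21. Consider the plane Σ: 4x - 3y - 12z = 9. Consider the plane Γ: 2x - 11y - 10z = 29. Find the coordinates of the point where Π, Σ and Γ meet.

Solving the 3×3 linear system 2x - 6y - 3z = 21, 4x - 3y - 12z = 9, 2x - 11y - 10z = 29 (e.g. by elimination or Cramer's rule, determinant = -186) gives (3, -3, 1).

(3, -3, 1)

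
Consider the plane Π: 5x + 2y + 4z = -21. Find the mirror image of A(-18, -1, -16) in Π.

(12, 11, 8)

λ = (n·A − d)/|n|² = (-156 − (-21))/45 = -3.
Reflection = A − 2λn = (-18, -1, -16) − (-6)·(5, 2, 4) = (12, 11, 8).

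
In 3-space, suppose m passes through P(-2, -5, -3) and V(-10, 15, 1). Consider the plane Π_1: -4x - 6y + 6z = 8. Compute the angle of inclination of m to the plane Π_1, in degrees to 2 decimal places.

A direction vector for m is V − P = (-8, 20, 4).
sin θ = |n·v| / (|n||v|) = |-64| / (√88 · √480) = 0.31140.
θ ≈ 18.14°.

18.14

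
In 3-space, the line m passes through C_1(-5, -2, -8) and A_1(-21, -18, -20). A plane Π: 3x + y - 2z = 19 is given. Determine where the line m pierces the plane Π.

A direction vector for m is A_1 − C_1 = (-16, -16, -12).
Substitute r = (-5, -2, -8) + t(-16, -16, -12) into the plane: -1 + (-40)t = 19, so t = -1/2.
Intersection: (-5, -2, -8) + (-1/2)·(-16, -16, -12) = (3, 6, -2).

(3, 6, -2)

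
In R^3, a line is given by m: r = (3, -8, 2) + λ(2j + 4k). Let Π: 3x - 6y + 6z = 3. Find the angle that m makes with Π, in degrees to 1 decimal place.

17.3

sin θ = |n·v| / (|n||v|) = |12| / (√81 · √20) = 0.29814.
θ ≈ 17.3°.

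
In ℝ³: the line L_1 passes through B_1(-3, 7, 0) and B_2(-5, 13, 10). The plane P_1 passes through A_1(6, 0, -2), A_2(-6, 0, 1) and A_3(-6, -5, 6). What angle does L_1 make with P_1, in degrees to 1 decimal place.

65.8

A direction vector for L_1 is B_2 − B_1 = (-2, 6, 10).
A_1A_2 = (-12, 0, 3), A_1A_3 = (-12, -5, 8); a normal to P_1 is A_1A_2 × A_1A_3 = (15, 60, 60).
Using A_1: P_1 has equation 15x + 60y + 60z = -30.
sin θ = |n·v| / (|n||v|) = |930| / (√7425 · √140) = 0.91216.
θ ≈ 65.8°.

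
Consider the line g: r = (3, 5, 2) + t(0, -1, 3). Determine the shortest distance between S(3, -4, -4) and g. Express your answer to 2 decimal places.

Taking (3, 5, 2) on g with direction v = (0, -1, 3): w = S − (3, 5, 2) = (0, -9, -6), and w × v = (-33, 0, 0).
Distance = |w × v| / |v| = √1089 / √10 ≈ 10.44.

10.44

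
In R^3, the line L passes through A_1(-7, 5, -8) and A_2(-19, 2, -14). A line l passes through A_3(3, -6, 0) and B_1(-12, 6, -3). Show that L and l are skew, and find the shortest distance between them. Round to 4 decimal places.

A direction vector for L is A_2 − A_1 = (-12, -3, -6).
A direction vector for l is B_1 − A_3 = (-15, 12, -3).
Common perpendicular direction n = (-12, -3, -6) × (-15, 12, -3) = (81, 54, -189).
With w = (3, -6, 0) − (-7, 5, -8) = (10, -11, 8), w · n = -1296.
Since n ≠ 0 the lines are not parallel, and w · n = -1296 ≠ 0 so they do not intersect; hence they are skew.
Distance = |w · n| / |n| = |-1296| / √45198 ≈ 6.0960.

6.0960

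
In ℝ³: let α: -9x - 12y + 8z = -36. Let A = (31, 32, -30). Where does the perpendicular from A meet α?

Foot = A − λn with λ = (n·A − d)/|n|² = (-903 − (-36))/289 = -3.
Foot = (31, 32, -30) − (-3)·(-9, -12, 8) = (4, -4, -6).

(4, -4, -6)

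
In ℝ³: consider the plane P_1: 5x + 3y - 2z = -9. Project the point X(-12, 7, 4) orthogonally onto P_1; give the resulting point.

Foot = X − λn with λ = (n·X − d)/|n|² = (-47 − (-9))/38 = -1.
Foot = (-12, 7, 4) − (-1)·(5, 3, -2) = (-7, 10, 2).

(-7, 10, 2)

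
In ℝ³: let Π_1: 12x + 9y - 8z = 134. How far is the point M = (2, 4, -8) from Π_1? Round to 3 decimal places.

0.588

n·M − d = (12)·(2) + (9)·(4) + (-8)·(-8) − 134 = -10; |n| = √289.
Distance = |-10| / √289 = 10/√289 ≈ 0.588.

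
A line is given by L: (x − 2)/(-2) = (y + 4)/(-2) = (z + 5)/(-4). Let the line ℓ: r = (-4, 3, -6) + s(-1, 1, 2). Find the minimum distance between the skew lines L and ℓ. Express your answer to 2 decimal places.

6.71

L has direction (-2, -2, -4) through (2, -4, -5).
Common perpendicular direction n = (-2, -2, -4) × (-1, 1, 2) = (0, 8, -4).
With w = (-4, 3, -6) − (2, -4, -5) = (-6, 7, -1), w · n = 60.
Distance = |w · n| / |n| = |60| / √80 ≈ 6.71.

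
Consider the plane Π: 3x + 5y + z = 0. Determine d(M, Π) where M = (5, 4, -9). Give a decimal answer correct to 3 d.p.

n·M − d = (3)·(5) + (5)·(4) + (1)·(-9) − 0 = 26; |n| = √35.
Distance = |26| / √35 = 26/√35 ≈ 4.395.

4.395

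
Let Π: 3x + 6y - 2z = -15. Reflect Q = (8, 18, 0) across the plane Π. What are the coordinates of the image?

λ = (n·Q − d)/|n|² = (132 − (-15))/49 = 3.
Reflection = Q − 2λn = (8, 18, 0) − 6·(3, 6, -2) = (-10, -18, 12).

(-10, -18, 12)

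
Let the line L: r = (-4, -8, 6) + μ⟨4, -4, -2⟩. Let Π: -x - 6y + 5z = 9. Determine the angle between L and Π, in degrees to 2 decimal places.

12.22

sin θ = |n·v| / (|n||v|) = |10| / (√62 · √36) = 0.21167.
θ ≈ 12.22°.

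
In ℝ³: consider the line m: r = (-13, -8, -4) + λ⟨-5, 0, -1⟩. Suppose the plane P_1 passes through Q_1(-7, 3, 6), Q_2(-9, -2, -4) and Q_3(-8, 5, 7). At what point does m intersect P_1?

Q_1Q_2 = (-2, -5, -10), Q_1Q_3 = (-1, 2, 1); a normal to P_1 is Q_1Q_2 × Q_1Q_3 = (15, 12, -9).
Using Q_1: P_1 has equation 15x + 12y - 9z = -123.
Substitute r = (-13, -8, -4) + t(-5, 0, -1) into the plane: -255 + (-66)t = -123, so t = -2.
Intersection: (-13, -8, -4) + (-2)·(-5, 0, -1) = (-3, -8, -2).

(-3, -8, -2)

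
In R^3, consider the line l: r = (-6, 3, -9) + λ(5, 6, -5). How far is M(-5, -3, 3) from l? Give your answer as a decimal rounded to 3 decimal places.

9.204

Taking (-6, 3, -9) on l with direction v = (5, 6, -5): w = M − (-6, 3, -9) = (1, -6, 12), and w × v = (-42, 65, 36).
Distance = |w × v| / |v| = √7285 / √86 ≈ 9.204.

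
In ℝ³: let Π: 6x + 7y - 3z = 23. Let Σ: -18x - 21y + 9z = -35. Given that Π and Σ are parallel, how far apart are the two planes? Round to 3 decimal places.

Rescale Σ by 1/(-3): 6x + 7y - 3z = 35/3. Then distance = |23 − (35/3)| / √94 ≈ 1.169.

1.169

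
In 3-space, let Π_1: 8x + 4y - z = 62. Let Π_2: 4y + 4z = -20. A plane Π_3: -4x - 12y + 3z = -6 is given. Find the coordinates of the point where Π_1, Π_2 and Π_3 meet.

Solving the 3×3 linear system 8x + 4y - z = 62, 4y + 4z = -20, -4x - 12y + 3z = -6 (e.g. by elimination or Cramer's rule, determinant = 400) gives (9, -3, -2).

(9, -3, -2)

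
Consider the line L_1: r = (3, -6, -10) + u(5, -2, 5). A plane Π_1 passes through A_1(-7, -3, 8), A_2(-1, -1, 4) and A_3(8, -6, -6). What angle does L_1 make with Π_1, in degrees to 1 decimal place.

82.8

A_1A_2 = (6, 2, -4), A_1A_3 = (15, -3, -14); a normal to Π_1 is A_1A_2 × A_1A_3 = (-40, 24, -48).
Using A_1: Π_1 has equation -40x + 24y - 48z = -176.
sin θ = |n·v| / (|n||v|) = |-488| / (√4480 · √54) = 0.99217.
θ ≈ 82.8°.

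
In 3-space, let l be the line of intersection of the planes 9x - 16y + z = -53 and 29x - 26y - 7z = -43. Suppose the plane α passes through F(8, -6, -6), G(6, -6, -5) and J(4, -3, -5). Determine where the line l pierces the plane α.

(0, 3, -5)

Direction of l: (9, -16, 1) × (29, -26, -7) = (138, 92, 230).
A point on l: solving the two plane equations with x = 9 gives (9, 9, 10).
FG = (-2, 0, 1), FJ = (-4, 3, 1); a normal to α is FG × FJ = (-3, -2, -6).
Using F: α has equation -3x - 2y - 6z = 24.
Substitute r = (9, 9, 10) + t(138, 92, 230) into the plane: -105 + (-1978)t = 24, so t = -3/46.
Intersection: (9, 9, 10) + (-3/46)·(138, 92, 230) = (0, 3, -5).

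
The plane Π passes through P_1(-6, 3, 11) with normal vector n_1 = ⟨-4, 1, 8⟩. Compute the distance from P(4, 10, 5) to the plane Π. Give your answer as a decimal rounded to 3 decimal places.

Π: n_1·r = n_1·P_1 gives -4x + y + 8z = 115.
n·P − d = (-4)·(4) + (1)·(10) + (8)·(5) − 115 = -81; |n| = √81.
Distance = |-81| / √81 = 81/√81 ≈ 9.000.

9.000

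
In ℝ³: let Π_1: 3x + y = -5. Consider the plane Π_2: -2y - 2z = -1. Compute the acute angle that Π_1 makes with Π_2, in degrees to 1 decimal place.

77.1

cos θ = |n₁·n₂| / (|n₁||n₂|) = |-2| / (√10 · √8).
θ = arccos(0.22361) ≈ 77.1°.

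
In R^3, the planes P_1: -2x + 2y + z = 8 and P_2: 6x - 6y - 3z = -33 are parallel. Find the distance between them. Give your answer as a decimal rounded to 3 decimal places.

Rescale P_2 by 1/(-3): -2x + 2y + z = 11. Then distance = |8 − 11| / √9 ≈ 1.000.

1.000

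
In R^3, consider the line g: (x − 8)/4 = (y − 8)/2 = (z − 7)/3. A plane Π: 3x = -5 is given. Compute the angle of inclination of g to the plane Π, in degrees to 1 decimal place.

g has direction (4, 2, 3) through (8, 8, 7).
sin θ = |n·v| / (|n||v|) = |12| / (√9 · √29) = 0.74278.
θ ≈ 48.0°.

48.0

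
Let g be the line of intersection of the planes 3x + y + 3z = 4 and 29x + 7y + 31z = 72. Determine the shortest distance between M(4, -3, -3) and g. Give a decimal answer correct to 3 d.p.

Direction of g: (3, 1, 3) × (29, 7, 31) = (10, -6, -8).
A point on g: solving the two plane equations with x = -2 gives (-2, -8, 6).
Taking (-2, -8, 6) on g with direction v = (10, -6, -8): w = M − (-2, -8, 6) = (6, 5, -9), and w × v = (-94, -42, -86).
Distance = |w × v| / |v| = √17996 / √200 ≈ 9.486.

9.486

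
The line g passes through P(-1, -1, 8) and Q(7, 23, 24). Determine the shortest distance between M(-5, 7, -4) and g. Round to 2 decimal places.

14.93

A direction vector for g is Q − P = (8, 24, 16).
Taking (-1, -1, 8) on g with direction v = (8, 24, 16): w = M − (-1, -1, 8) = (-4, 8, -12), and w × v = (416, -32, -160).
Distance = |w × v| / |v| = √199680 / √896 ≈ 14.93.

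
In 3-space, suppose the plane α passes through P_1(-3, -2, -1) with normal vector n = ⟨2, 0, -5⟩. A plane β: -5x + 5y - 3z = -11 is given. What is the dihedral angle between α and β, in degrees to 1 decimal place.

83.1

α: n·r = n·P_1 gives 2x - 5z = -1.
cos θ = |n₁·n₂| / (|n₁||n₂|) = |5| / (√29 · √59).
θ = arccos(0.12088) ≈ 83.1°.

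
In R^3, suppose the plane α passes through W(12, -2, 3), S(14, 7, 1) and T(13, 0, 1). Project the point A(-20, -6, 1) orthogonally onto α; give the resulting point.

(8, -10, 11)

WS = (2, 9, -2), WT = (1, 2, -2); a normal to α is WS × WT = (-14, 2, -5).
Using W: α has equation -14x + 2y - 5z = -187.
Foot = A − λn with λ = (n·A − d)/|n|² = (263 − (-187))/225 = 2.
Foot = (-20, -6, 1) − 2·(-14, 2, -5) = (8, -10, 11).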